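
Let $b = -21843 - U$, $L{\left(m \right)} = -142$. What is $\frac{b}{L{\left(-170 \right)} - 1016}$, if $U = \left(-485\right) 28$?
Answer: $\frac{8263}{1158} \approx 7.1356$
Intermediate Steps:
$U = -13580$
$b = -8263$ ($b = -21843 - -13580 = -21843 + 13580 = -8263$)
$\frac{b}{L{\left(-170 \right)} - 1016} = - \frac{8263}{-142 - 1016} = - \frac{8263}{-1158} = \left(-8263\right) \left(- \frac{1}{1158}\right) = \frac{8263}{1158}$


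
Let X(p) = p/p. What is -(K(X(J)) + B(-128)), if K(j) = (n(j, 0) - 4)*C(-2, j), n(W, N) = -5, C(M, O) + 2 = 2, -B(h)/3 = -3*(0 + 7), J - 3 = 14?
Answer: -63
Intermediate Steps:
J = 17 (J = 3 + 14 = 17)
B(h) = 63 (B(h) = -(-9)*(0 + 7) = -(-9)*7 = -3*(-21) = 63)
C(M, O) = 0 (C(M, O) = -2 + 2 = 0)
X(p) = 1
K(j) = 0 (K(j) = (-5 - 4)*0 = -9*0 = 0)
-(K(X(J)) + B(-128)) = -(0 + 63) = -1*63 = -63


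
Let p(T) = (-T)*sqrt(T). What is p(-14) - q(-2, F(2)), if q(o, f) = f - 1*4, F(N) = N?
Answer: 2 + 14*I*sqrt(14) ≈ 2.0 + 52.383*I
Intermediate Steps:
q(o, f) = -4 + f (q(o, f) = f - 4 = -4 + f)
p(T) = -T**(3/2)
p(-14) - q(-2, F(2)) = -(-14)**(3/2) - (-4 + 2) = -(-14)*I*sqrt(14) - 1*(-2) = 14*I*sqrt(14) + 2 = 2 + 14*I*sqrt(14)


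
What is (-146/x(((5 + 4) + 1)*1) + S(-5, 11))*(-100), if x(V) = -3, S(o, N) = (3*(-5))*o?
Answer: -37100/3 ≈ -12367.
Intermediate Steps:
S(o, N) = -15*o
(-146/x(((5 + 4) + 1)*1) + S(-5, 11))*(-100) = (-146/(-3) - 15*(-5))*(-100) = (-146*(-⅓) + 75)*(-100) = (146/3 + 75)*(-100) = (371/3)*(-100) = -37100/3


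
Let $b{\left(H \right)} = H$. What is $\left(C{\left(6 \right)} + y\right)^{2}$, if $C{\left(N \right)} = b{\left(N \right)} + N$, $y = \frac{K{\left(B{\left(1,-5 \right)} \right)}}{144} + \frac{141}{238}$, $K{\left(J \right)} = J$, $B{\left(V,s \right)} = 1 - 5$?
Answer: $\frac{2897345929}{18352656} \approx 157.87$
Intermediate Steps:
$B{\left(V,s \right)} = -4$
$y = \frac{2419}{4284}$ ($y = - \frac{4}{144} + \frac{141}{238} = \left(-4\right) \frac{1}{144} + 141 \cdot \frac{1}{238} = - \frac{1}{36} + \frac{141}{238} = \frac{2419}{4284} \approx 0.56466$)
$C{\left(N \right)} = 2 N$ ($C{\left(N \right)} = N + N = 2 N$)
$\left(C{\left(6 \right)} + y\right)^{2} = \left(2 \cdot 6 + \frac{2419}{4284}\right)^{2} = \left(12 + \frac{2419}{4284}\right)^{2} = \left(\frac{53827}{4284}\right)^{2} = \frac{2897345929}{18352656}$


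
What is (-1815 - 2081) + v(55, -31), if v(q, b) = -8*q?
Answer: -4336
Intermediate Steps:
(-1815 - 2081) + v(55, -31) = (-1815 - 2081) - 8*55 = -3896 - 440 = -4336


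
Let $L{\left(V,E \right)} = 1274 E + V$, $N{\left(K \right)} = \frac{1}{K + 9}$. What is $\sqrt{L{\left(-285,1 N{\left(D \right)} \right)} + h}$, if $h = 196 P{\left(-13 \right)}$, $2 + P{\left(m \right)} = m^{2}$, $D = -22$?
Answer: $\sqrt{32349} \approx 179.86$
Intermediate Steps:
$P{\left(m \right)} = -2 + m^{2}$
$N{\left(K \right)} = \frac{1}{9 + K}$
$h = 32732$ ($h = 196 \left(-2 + \left(-13\right)^{2}\right) = 196 \left(-2 + 169\right) = 196 \cdot 167 = 32732$)
$L{\left(V,E \right)} = V + 1274 E$
$\sqrt{L{\left(-285,1 N{\left(D \right)} \right)} + h} = \sqrt{\left(-285 + 1274 \cdot 1 \frac{1}{9 - 22}\right) + 32732} = \sqrt{\left(-285 + 1274 \cdot 1 \frac{1}{-13}\right) + 32732} = \sqrt{\left(-285 + 1274 \cdot 1 \left(- \frac{1}{13}\right)\right) + 32732} = \sqrt{\left(-285 + 1274 \left(- \frac{1}{13}\right)\right) + 32732} = \sqrt{\left(-285 - 98\right) + 32732} = \sqrt{-383 + 32732} = \sqrt{32349}$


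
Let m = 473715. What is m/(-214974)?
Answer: -17545/7962 ≈ -2.2036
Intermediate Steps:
m/(-214974) = 473715/(-214974) = 473715*(-1/214974) = -17545/7962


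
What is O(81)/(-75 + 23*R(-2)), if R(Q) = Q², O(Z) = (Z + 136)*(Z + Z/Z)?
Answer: 17794/17 ≈ 1046.7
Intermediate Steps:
O(Z) = (1 + Z)*(136 + Z) (O(Z) = (136 + Z)*(Z + 1) = (136 + Z)*(1 + Z) = (1 + Z)*(136 + Z))
O(81)/(-75 + 23*R(-2)) = (136 + 81² + 137*81)/(-75 + 23*(-2)²) = (136 + 6561 + 11097)/(-75 + 23*4) = 17794/(-75 + 92) = 17794/17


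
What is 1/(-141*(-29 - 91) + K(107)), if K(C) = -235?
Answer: 1/16685 ≈ 5.9934e-5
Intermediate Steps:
1/(-141*(-29 - 91) + K(107)) = 1/(-141*(-29 - 91) - 235) = 1/(-141*(-120) - 235) = 1/(16920 - 235) = 1/16685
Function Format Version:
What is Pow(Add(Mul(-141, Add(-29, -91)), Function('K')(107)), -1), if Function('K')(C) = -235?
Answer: Rational(1, 16685) ≈ 5.9934e-5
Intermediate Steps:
Pow(Add(Mul(-141, Add(-29, -91)), Function('K')(107)), -1) = Pow(Add(Mul(-141, Add(-29, -91)), -235), -1) = Pow(Add(Mul(-141, -120), -235), -1) = Pow(Add(16920, -235), -1) = Pow(16685, -1) = Rational(1, 16685)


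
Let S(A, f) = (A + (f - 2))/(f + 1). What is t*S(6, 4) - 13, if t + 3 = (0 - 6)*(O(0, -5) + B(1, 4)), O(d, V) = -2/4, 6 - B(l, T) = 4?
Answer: -161/5 ≈ -32.200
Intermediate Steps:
S(A, f) = (-2 + A + f)/(1 + f) (S(A, f) = (A + (-2 + f))/(1 + f) = (-2 + A + f)/(1 + f))
B(l, T) = 2 (B(l, T) = 6 - 1*4 = 6 - 4 = 2)
O(d, V) = -½ (O(d, V) = -2*¼ = -½)
t = -12 (t = -3 + (0 - 6)*(-½ + 2) = -3 - 6*3/2 = -3 - 9 = -12)
t*S(6, 4) - 13 = -12*(-2 + 6 + 4)/(1 + 4) - 13 = -12*8/5 - 13 = -96/5 - 13 = -161/5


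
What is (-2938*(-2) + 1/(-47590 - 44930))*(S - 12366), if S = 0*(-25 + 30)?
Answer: -373485845553/5140 ≈ -7.2663e+7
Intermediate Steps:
S = 0 (S = 0*5 = 0)
(-2938*(-2) + 1/(-47590 - 44930))*(S - 12366) = (-2938*(-2) + 1/(-47590 - 44930))*(0 - 12366) = (5876 + 1/(-92520))*(-12366) = (5876 - 1/92520)*(-12366) = (543647519/92520)*(-12366) = -373485845553/5140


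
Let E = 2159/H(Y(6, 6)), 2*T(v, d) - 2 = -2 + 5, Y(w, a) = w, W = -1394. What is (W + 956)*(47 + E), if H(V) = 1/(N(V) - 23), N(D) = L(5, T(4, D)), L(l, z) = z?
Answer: 19365075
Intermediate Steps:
T(v, d) = 5/2 (T(v, d) = 1 + (-2 + 5)/2 = 1 + (½)*3 = 1 + 3/2 = 5/2)
N(D) = 5/2
H(V) = -2/41 (H(V) = 1/(5/2 - 23) = 1/(-41/2) = -2/41)
E = -88519/2 (E = 2159/(-2/41) = 2159*(-41/2) = -88519/2 ≈ -44260.)
(W + 956)*(47 + E) = (-1394 + 956)*(47 - 88519/2) = -438*(-88425/2) = 19365075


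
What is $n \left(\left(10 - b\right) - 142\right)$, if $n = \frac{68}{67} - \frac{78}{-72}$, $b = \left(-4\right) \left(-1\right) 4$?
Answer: $- \frac{62419}{201} \approx -310.54$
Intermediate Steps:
$b = 16$ ($b = 4 \cdot 4 = 16$)
$n = \frac{1687}{804}$ ($n = 68 \cdot \frac{1}{67} - - \frac{13}{12} = \frac{68}{67} + \frac{13}{12} = \frac{1687}{804} \approx 2.0983$)
$n \left(\left(10 - b\right) - 142\right) = \frac{1687 \left(\left(10 - 16\right) - 142\right)}{804} = \frac{1687 \left(-6 - 142\right)}{804} = \frac{1687}{804} \left(-148\right) = - \frac{62419}{201}$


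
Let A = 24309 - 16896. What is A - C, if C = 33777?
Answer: -26364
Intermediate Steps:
A = 7413
A - C = 7413 - 1*33777 = 7413 - 33777 = -26364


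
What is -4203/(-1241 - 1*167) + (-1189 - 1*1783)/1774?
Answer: 1635773/1248896 ≈ 1.3098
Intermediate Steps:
-4203/(-1241 - 1*167) + (-1189 - 1*1783)/1774 = -4203/(-1241 - 167) + (-1189 - 1783)*(1/1774) = -4203/(-1408) - 2972*1/1774 = -4203*(-1/1408) - 1486/887 = 4203/1408 - 1486/887 = 1635773/1248896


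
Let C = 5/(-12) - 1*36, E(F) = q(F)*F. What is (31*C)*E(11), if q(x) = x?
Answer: -1639187/12 ≈ -1.3660e+5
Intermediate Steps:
E(F) = F² (E(F) = F*F = F²)
C = -437/12 (C = 5*(-1/12) - 36 = -5/12 - 36 = -437/12 ≈ -36.417)
(31*C)*E(11) = (31*(-437/12))*11² = -13547/12*121 = -1639187/12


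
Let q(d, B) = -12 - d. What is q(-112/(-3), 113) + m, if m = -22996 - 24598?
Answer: -142930/3 ≈ -47643.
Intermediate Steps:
m = -47594
q(-112/(-3), 113) + m = (-12 - (-112)/(-3)) - 47594 = (-12 - (-112)*(-1)/3) - 47594 = (-12 - 1*112/3) - 47594 = (-12 - 112/3) - 47594 = -148/3 - 47594 = -142930/3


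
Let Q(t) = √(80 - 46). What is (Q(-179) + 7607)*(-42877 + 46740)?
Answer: 29385841 + 3863*√34 ≈ 2.9408e+7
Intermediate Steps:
Q(t) = √34
(Q(-179) + 7607)*(-42877 + 46740) = (√34 + 7607)*(-42877 + 46740) = (7607 + √34)*3863 = 29385841 + 3863*√34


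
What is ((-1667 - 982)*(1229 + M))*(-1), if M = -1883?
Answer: -1732446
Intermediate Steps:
((-1667 - 982)*(1229 + M))*(-1) = ((-1667 - 982)*(1229 - 1883))*(-1) = -2649*(-654)*(-1) = 1732446*(-1) = -1732446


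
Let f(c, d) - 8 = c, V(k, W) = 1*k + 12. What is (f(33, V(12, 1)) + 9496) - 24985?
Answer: -15448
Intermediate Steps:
V(k, W) = 12 + k (V(k, W) = k + 12 = 12 + k)
f(c, d) = 8 + c
(f(33, V(12, 1)) + 9496) - 24985 = ((8 + 33) + 9496) - 24985 = (41 + 9496) - 24985 = 9537 - 24985 = -15448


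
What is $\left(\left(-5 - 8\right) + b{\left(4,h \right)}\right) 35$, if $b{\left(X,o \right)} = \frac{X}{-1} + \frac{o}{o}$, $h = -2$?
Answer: $-560$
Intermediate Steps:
$b{\left(X,o \right)} = 1 - X$ ($b{\left(X,o \right)} = X \left(-1\right) + 1 = - X + 1 = 1 - X$)
$\left(\left(-5 - 8\right) + b{\left(4,h \right)}\right) 35 = \left(\left(-5 - 8\right) + \left(1 - 4\right)\right) 35 = \left(-13 + \left(1 - 4\right)\right) 35 = \left(-13 - 3\right) 35 = \left(-16\right) 35 = -560$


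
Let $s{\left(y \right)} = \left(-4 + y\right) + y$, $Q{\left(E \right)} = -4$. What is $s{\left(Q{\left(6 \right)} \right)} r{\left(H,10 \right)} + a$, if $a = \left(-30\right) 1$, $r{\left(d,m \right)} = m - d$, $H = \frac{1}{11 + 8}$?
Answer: $- \frac{2838}{19} \approx -149.37$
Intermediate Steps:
$H = \frac{1}{19} \approx 0.052632$
$s{\left(y \right)} = -4 + 2 y$
$a = -30$
$s{\left(Q{\left(6 \right)} \right)} r{\left(H,10 \right)} + a = \left(-4 + 2 \left(-4\right)\right) \left(10 - \frac{1}{19}\right) - 30 = \left(-4 - 8\right) \left(10 - \frac{1}{19}\right) - 30 = \left(-12\right) \frac{189}{19} - 30 = - \frac{2268}{19} - 30 = - \frac{2838}{19}$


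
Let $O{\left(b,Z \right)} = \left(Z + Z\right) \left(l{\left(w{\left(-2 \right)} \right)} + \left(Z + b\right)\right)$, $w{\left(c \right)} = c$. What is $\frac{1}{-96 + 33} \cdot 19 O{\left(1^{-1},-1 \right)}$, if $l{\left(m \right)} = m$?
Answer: $- \frac{76}{63} \approx -1.2063$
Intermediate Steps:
$O{\left(b,Z \right)} = 2 Z \left(-2 + Z + b\right)$ ($O{\left(b,Z \right)} = \left(Z + Z\right) \left(-2 + \left(Z + b\right)\right) = 2 Z \left(-2 + Z + b\right)$)
$\frac{1}{-96 + 33} \cdot 19 O{\left(1^{-1},-1 \right)} = \frac{1}{-96 + 33} \cdot 19 \cdot 2 \left(-1\right) \left(-2 - 1 + 1^{-1}\right) = \frac{1}{-63} \cdot 19 \cdot 2 \left(-1\right) \left(-2 - 1 + 1\right) = \left(- \frac{1}{63}\right) 19 \cdot 2 \left(-1\right) \left(-2\right) = \left(- \frac{19}{63}\right) 4 = - \frac{76}{63}$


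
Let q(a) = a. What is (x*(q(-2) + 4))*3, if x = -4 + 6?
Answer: 12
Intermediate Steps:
x = 2
(x*(q(-2) + 4))*3 = (2*(-2 + 4))*3 = (2*2)*3 = 4*3 = 12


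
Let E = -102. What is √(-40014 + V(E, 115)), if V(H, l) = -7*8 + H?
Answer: 22*I*√83 ≈ 200.43*I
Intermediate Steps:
V(H, l) = -56 + H
√(-40014 + V(E, 115)) = √(-40014 + (-56 - 102)) = √(-40014 - 158) = √(-40172) = 22*I*√83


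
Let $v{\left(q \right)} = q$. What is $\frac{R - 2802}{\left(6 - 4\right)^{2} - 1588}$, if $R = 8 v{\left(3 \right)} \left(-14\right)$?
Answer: $\frac{523}{264} \approx 1.9811$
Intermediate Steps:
$R = -336$ ($R = 8 \cdot 3 \left(-14\right) = 24 \left(-14\right) = -336$)
$\frac{R - 2802}{\left(6 - 4\right)^{2} - 1588} = \frac{-336 - 2802}{\left(6 - 4\right)^{2} - 1588} = - \frac{3138}{2^{2} - 1588} = - \frac{3138}{4 - 1588} = - \frac{3138}{-1584} = \left(-3138\right) \left(- \frac{1}{1584}\right) = \frac{523}{264}$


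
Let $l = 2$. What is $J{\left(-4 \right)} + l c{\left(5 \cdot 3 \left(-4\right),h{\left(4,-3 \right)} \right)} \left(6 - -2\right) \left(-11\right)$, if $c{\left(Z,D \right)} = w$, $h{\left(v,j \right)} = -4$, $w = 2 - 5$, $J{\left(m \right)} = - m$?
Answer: $532$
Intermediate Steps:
$w = -3$
$c{\left(Z,D \right)} = -3$
$J{\left(-4 \right)} + l c{\left(5 \cdot 3 \left(-4\right),h{\left(4,-3 \right)} \right)} \left(6 - -2\right) \left(-11\right) = \left(-1\right) \left(-4\right) + 2 \left(-3\right) \left(6 - -2\right) \left(-11\right) = 4 + - 6 \left(6 + 2\right) \left(-11\right) = 4 + \left(-6\right) 8 \left(-11\right) = 4 - -528 = 4 + 528 = 532$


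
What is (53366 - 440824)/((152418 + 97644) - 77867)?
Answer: -387458/172195 ≈ -2.2501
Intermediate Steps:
(53366 - 440824)/((152418 + 97644) - 77867) = -387458/(250062 - 77867) = -387458/172195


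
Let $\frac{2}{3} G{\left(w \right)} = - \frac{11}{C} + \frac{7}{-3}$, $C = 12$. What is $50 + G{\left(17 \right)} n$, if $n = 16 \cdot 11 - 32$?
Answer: $-652$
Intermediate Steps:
$n = 144$ ($n = 176 - 32 = 144$)
$G{\left(w \right)} = - \frac{39}{8}$ ($G{\left(w \right)} = \frac{3 \left(- \frac{11}{12} + \frac{7}{-3}\right)}{2} = \frac{3 \left(\left(-11\right) \frac{1}{12} + 7 \left(- \frac{1}{3}\right)\right)}{2} = \frac{3 \left(- \frac{11}{12} - \frac{7}{3}\right)}{2} = \frac{3}{2} \left(- \frac{13}{4}\right) = - \frac{39}{8}$)
$50 + G{\left(17 \right)} n = 50 - 702 = -652$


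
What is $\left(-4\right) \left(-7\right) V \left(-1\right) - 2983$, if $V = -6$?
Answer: $-2815$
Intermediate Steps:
$\left(-4\right) \left(-7\right) V \left(-1\right) - 2983 = \left(-4\right) \left(-7\right) \left(-6\right) \left(-1\right) - 2983 = 28 \left(-6\right) \left(-1\right) - 2983 = \left(-168\right) \left(-1\right) - 2983 = 168 - 2983 = -2815$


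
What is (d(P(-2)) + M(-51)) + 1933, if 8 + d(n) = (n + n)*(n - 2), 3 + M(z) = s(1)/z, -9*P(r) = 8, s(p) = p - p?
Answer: 156098/81 ≈ 1927.1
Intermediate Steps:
s(p) = 0
P(r) = -8/9 (P(r) = -⅑*8 = -8/9)
M(z) = -3 (M(z) = -3 + 0/z = -3 + 0 = -3)
d(n) = -8 + 2*n*(-2 + n) (d(n) = -8 + (n + n)*(n - 2) = -8 + (2*n)*(-2 + n) = -8 + 2*n*(-2 + n))
(d(P(-2)) + M(-51)) + 1933 = ((-8 - 4*(-8/9) + 2*(-8/9)²) - 3) + 1933 = ((-8 + 32/9 + 2*(64/81)) - 3) + 1933 = ((-8 + 32/9 + 128/81) - 3) + 1933 = (-232/81 - 3) + 1933 = -475/81 + 1933 = 156098/81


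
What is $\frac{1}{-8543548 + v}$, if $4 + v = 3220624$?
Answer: $- \frac{1}{5322928} \approx -1.8787 \cdot 10^{-7}$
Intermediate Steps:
$v = 3220620$ ($v = -4 + 3220624 = 3220620$)
$\frac{1}{-8543548 + v} = \frac{1}{-8543548 + 3220620} = \frac{1}{-5322928} = - \frac{1}{5322928}$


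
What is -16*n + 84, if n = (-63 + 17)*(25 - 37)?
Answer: -8748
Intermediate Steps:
n = 552 (n = -46*(-12) = 552)
-16*n + 84 = -16*552 + 84 = -8832 + 84 = -8748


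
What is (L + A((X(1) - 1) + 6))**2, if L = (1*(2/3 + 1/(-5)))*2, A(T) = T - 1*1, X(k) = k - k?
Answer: 5476/225 ≈ 24.338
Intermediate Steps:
X(k) = 0
A(T) = -1 + T (A(T) = T - 1 = -1 + T)
L = 14/15 (L = (1*(2*(1/3) + 1*(-1/5)))*2 = (1*(2/3 - 1/5))*2 = (1*(7/15))*2 = (7/15)*2 = 14/15 ≈ 0.93333)
(L + A((X(1) - 1) + 6))**2 = (14/15 + (-1 + ((0 - 1) + 6)))**2 = (14/15 + (-1 + (-1 + 6)))**2 = (14/15 + (-1 + 5))**2 = (14/15 + 4)**2 = (74/15)**2 = 5476/225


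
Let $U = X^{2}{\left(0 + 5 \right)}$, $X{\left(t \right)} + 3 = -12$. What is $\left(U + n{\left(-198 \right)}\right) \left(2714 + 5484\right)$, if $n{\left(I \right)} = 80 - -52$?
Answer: $2926686$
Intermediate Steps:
$X{\left(t \right)} = -15$ ($X{\left(t \right)} = -3 - 12 = -15$)
$n{\left(I \right)} = 132$ ($n{\left(I \right)} = 80 + 52 = 132$)
$U = 225$ ($U = \left(-15\right)^{2} = 225$)
$\left(U + n{\left(-198 \right)}\right) \left(2714 + 5484\right) = \left(225 + 132\right) \left(2714 + 5484\right) = 357 \cdot 8198 = 2926686$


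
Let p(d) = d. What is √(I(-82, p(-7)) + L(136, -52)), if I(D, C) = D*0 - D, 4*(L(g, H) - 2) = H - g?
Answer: √37 ≈ 6.0828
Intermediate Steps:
L(g, H) = 2 - g/4 + H/4 (L(g, H) = 2 + (H - g)/4 = 2 + (-g/4 + H/4) = 2 - g/4 + H/4)
I(D, C) = -D (I(D, C) = 0 - D = -D)
√(I(-82, p(-7)) + L(136, -52)) = √(-1*(-82) + (2 - ¼*136 + (¼)*(-52))) = √(82 + (2 - 34 - 13)) = √(82 - 45) = √37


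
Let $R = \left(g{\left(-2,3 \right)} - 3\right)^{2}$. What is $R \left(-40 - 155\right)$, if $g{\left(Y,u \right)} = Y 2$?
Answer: $-9555$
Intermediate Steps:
$g{\left(Y,u \right)} = 2 Y$
$R = 49$ ($R = \left(2 \left(-2\right) - 3\right)^{2} = \left(-4 - 3\right)^{2} = \left(-7\right)^{2} = 49$)
$R \left(-40 - 155\right) = 49 \left(-40 - 155\right) = 49 \left(-195\right) = -9555$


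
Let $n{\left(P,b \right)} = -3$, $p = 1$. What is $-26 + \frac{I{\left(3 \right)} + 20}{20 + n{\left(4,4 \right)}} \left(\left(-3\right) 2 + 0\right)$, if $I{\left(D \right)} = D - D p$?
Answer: $- \frac{562}{17} \approx -33.059$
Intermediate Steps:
$I{\left(D \right)} = 0$ ($I{\left(D \right)} = D - D 1 = D - D = 0$)
$-26 + \frac{I{\left(3 \right)} + 20}{20 + n{\left(4,4 \right)}} \left(\left(-3\right) 2 + 0\right) = -26 + \frac{0 + 20}{20 - 3} \left(\left(-3\right) 2 + 0\right) = -26 + \frac{20}{17} \left(-6 + 0\right) = -26 + 20 \cdot \frac{1}{17} \left(-6\right) = -26 + \frac{20}{17} \left(-6\right) = -26 - \frac{120}{17} = - \frac{562}{17}$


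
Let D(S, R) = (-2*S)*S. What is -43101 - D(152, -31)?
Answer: 3107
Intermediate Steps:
D(S, R) = -2*S²
-43101 - D(152, -31) = -43101 - (-2)*152² = -43101 - (-2)*23104 = -43101 - 1*(-46208) = -43101 + 46208 = 3107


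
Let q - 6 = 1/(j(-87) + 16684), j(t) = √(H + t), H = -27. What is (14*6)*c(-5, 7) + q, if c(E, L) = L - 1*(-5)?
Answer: 141126485132/139177985 - I*√114/278355970 ≈ 1014.0 - 3.8358e-8*I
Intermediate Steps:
c(E, L) = 5 + L (c(E, L) = L + 5 = 5 + L)
j(t) = √(-27 + t)
q = 6 + 1/(16684 + I*√114) (q = 6 + 1/(√(-27 - 87) + 16684) = 6 + 1/(√(-114) + 16684) = 6 + 1/(I*√114 + 16684) = 6 + 1/(16684 + I*√114) ≈ 6.0001 - 3.8358e-8*I)
(14*6)*c(-5, 7) + q = (14*6)*(5 + 7) + (835076252/139177985 - I*√114/278355970) = 84*12 + (835076252/139177985 - I*√114/278355970) = 1008 + (835076252/139177985 - I*√114/278355970) = 141126485132/139177985 - I*√114/278355970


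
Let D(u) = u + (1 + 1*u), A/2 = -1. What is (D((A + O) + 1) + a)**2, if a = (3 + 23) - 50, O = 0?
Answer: 625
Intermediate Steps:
A = -2 (A = 2*(-1) = -2)
D(u) = 1 + 2*u (D(u) = u + (1 + u) = 1 + 2*u)
a = -24 (a = 26 - 50 = -24)
(D((A + O) + 1) + a)**2 = ((1 + 2*((-2 + 0) + 1)) - 24)**2 = ((1 + 2*(-2 + 1)) - 24)**2 = ((1 + 2*(-1)) - 24)**2 = ((1 - 2) - 24)**2 = (-1 - 24)**2 = (-25)**2 = 625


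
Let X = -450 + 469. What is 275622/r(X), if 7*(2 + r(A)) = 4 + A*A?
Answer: 643118/117 ≈ 5496.7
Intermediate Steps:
X = 19
r(A) = -10/7 + A²/7 (r(A) = -2 + (4 + A*A)/7 = -2 + (4 + A²)/7 = -2 + (4/7 + A²/7) = -10/7 + A²/7)
275622/r(X) = 275622/(-10/7 + (⅐)*19²) = 275622/(-10/7 + (⅐)*361) = 275622/(-10/7 + 361/7) = 275622/(351/7) = 275622*(7/351) = 643118/117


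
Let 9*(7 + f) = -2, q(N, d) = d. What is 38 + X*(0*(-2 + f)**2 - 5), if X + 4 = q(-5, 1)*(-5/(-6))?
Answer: 323/6 ≈ 53.833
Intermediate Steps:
f = -65/9 (f = -7 + (1/9)*(-2) = -7 - 2/9 = -65/9 ≈ -7.2222)
X = -19/6 (X = -4 + 1*(-5/(-6)) = -4 + 1*(-5*(-1/6)) = -4 + 1*(5/6) = -4 + 5/6 = -19/6 ≈ -3.1667)
38 + X*(0*(-2 + f)**2 - 5) = 38 - 19*(0*(-2 - 65/9)**2 - 5)/6 = 38 - 19*(0*(-83/9)**2 - 5)/6 = 38 - 19*(0*(6889/81) - 5)/6 = 38 - 19*(0 - 5)/6 = 38 - 19/6*(-5) = 38 + 95/6 = 323/6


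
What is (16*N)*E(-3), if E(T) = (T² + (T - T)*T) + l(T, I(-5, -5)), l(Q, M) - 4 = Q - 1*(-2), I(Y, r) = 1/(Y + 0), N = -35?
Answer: -6720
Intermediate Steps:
I(Y, r) = 1/Y
l(Q, M) = 6 + Q (l(Q, M) = 4 + (Q - 1*(-2)) = 4 + (Q + 2) = 4 + (2 + Q) = 6 + Q)
E(T) = 6 + T + T² (E(T) = (T² + (T - T)*T) + (6 + T) = (T² + 0*T) + (6 + T) = (T² + 0) + (6 + T) = T² + (6 + T) = 6 + T + T²)
(16*N)*E(-3) = (16*(-35))*(6 - 3 + (-3)²) = -560*(6 - 3 + 9) = -560*12 = -6720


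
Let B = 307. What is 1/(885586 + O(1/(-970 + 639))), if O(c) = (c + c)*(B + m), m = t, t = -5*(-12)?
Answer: 331/293128232 ≈ 1.1292e-6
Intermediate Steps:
t = 60
m = 60
O(c) = 734*c (O(c) = (c + c)*(307 + 60) = (2*c)*367 = 734*c)
1/(885586 + O(1/(-970 + 639))) = 1/(885586 + 734/(-970 + 639)) = 1/(885586 + 734/(-331)) = 1/(885586 + 734*(-1/331)) = 1/(885586 - 734/331) = 1/(293128232/331) = 331/293128232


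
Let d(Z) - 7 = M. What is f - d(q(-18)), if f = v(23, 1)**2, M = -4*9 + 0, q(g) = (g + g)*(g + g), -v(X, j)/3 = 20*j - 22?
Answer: 65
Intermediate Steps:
v(X, j) = 66 - 60*j (v(X, j) = -3*(20*j - 22) = -3*(-22 + 20*j) = 66 - 60*j)
q(g) = 4*g**2 (q(g) = (2*g)*(2*g) = 4*g**2)
M = -36 (M = -36 + 0 = -36)
d(Z) = -29 (d(Z) = 7 - 36 = -29)
f = 36 (f = (66 - 60*1)**2 = (66 - 60)**2 = 6**2 = 36)
f - d(q(-18)) = 36 - 1*(-29) = 36 + 29 = 65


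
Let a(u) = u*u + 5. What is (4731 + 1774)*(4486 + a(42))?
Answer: 40688775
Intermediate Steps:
a(u) = 5 + u² (a(u) = u² + 5 = 5 + u²)
(4731 + 1774)*(4486 + a(42)) = (4731 + 1774)*(4486 + (5 + 42²)) = 6505*(4486 + (5 + 1764)) = 6505*(4486 + 1769) = 6505*6255 = 40688775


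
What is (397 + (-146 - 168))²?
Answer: 6889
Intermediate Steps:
(397 + (-146 - 168))² = (397 - 314)² = 83² = 6889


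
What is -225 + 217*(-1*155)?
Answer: -33860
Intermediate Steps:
-225 + 217*(-1*155) = -225 + 217*(-155) = -225 - 33635 = -33860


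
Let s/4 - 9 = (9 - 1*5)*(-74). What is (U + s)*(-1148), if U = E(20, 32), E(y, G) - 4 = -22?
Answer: 1338568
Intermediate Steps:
E(y, G) = -18 (E(y, G) = 4 - 22 = -18)
U = -18
s = -1148 (s = 36 + 4*((9 - 1*5)*(-74)) = 36 + 4*((9 - 5)*(-74)) = 36 + 4*(4*(-74)) = 36 + 4*(-296) = 36 - 1184 = -1148)
(U + s)*(-1148) = (-18 - 1148)*(-1148) = -1166*(-1148) = 1338568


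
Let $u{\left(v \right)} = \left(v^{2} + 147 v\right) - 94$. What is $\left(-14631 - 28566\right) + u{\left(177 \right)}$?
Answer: $14057$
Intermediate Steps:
$u{\left(v \right)} = -94 + v^{2} + 147 v$
$\left(-14631 - 28566\right) + u{\left(177 \right)} = \left(-14631 - 28566\right) + \left(-94 + 177^{2} + 147 \cdot 177\right) = -43197 + \left(-94 + 31329 + 26019\right) = -43197 + 57254 = 14057$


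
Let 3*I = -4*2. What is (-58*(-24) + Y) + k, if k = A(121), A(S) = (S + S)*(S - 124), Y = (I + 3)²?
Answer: 5995/9 ≈ 666.11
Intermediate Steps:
I = -8/3 (I = (-4*2)/3 = (⅓)*(-8) = -8/3 ≈ -2.6667)
Y = ⅑ (Y = (-8/3 + 3)² = (⅓)² = ⅑ ≈ 0.11111)
A(S) = 2*S*(-124 + S) (A(S) = (2*S)*(-124 + S) = 2*S*(-124 + S))
k = -726 (k = 2*121*(-124 + 121) = 2*121*(-3) = -726)
(-58*(-24) + Y) + k = (-58*(-24) + ⅑) - 726 = (1392 + ⅑) - 726 = 12529/9 - 726 = 5995/9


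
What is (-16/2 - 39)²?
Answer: 2209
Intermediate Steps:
(-16/2 - 39)² = (-16*½ - 39)² = (-8 - 39)² = (-47)² = 2209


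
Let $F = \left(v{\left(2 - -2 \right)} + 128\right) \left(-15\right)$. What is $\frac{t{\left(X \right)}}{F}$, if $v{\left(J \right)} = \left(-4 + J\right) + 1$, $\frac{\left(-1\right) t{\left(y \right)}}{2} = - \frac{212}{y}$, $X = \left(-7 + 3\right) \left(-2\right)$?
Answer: $- \frac{53}{1935} \approx -0.02739$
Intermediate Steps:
$X = 8$ ($X = \left(-4\right) \left(-2\right) = 8$)
$t{\left(y \right)} = \frac{424}{y}$ ($t{\left(y \right)} = - 2 \left(- \frac{212}{y}\right) = \frac{424}{y}$)
$v{\left(J \right)} = -3 + J$
$F = -1935$ ($F = \left(\left(-3 + \left(2 - -2\right)\right) + 128\right) \left(-15\right) = \left(\left(-3 + \left(2 + 2\right)\right) + 128\right) \left(-15\right) = \left(\left(-3 + 4\right) + 128\right) \left(-15\right) = \left(1 + 128\right) \left(-15\right) = 129 \left(-15\right) = -1935$)
$\frac{t{\left(X \right)}}{F} = \frac{424 \cdot \frac{1}{8}}{-1935} = 424 \cdot \frac{1}{8} \left(- \frac{1}{1935}\right) = 53 \left(- \frac{1}{1935}\right) = - \frac{53}{1935}$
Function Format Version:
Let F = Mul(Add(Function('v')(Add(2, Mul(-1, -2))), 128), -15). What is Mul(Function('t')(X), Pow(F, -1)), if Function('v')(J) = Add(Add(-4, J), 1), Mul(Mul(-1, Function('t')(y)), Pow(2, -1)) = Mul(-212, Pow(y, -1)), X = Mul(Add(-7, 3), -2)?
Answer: Rational(-53, 1935) ≈ -0.027390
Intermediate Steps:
X = 8 (X = Mul(-4, -2) = 8)
Function('t')(y) = Mul(424, Pow(y, -1)) (Function('t')(y) = Mul(-2, Mul(-212, Pow(y, -1))) = Mul(424, Pow(y, -1)))
Function('v')(J) = Add(-3, J)
F = -1935 (F = Mul(Add(Add(-3, Add(2, Mul(-1, -2))), 128), -15) = Mul(Add(Add(-3, Add(2, 2)), 128), -15) = Mul(Add(Add(-3, 4), 128), -15) = Mul(Add(1, 128), -15) = Mul(129, -15) = -1935)
Mul(Function('t')(X), Pow(F, -1)) = Mul(Mul(424, Pow(8, -1)), Pow(-1935, -1)) = Mul(Mul(424, Rational(1, 8)), Rational(-1, 1935)) = Mul(53, Rational(-1, 1935)) = Rational(-53, 1935)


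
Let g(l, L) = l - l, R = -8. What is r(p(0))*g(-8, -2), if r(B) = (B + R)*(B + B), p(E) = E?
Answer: 0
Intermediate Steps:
g(l, L) = 0
r(B) = 2*B*(-8 + B) (r(B) = (B - 8)*(B + B) = (-8 + B)*(2*B) = 2*B*(-8 + B))
r(p(0))*g(-8, -2) = (2*0*(-8 + 0))*0 = (2*0*(-8))*0 = 0*0 = 0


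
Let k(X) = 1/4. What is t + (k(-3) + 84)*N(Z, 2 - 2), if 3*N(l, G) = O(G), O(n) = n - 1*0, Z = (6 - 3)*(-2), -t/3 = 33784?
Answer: -101352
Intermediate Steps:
t = -101352 (t = -3*33784 = -101352)
Z = -6 (Z = 3*(-2) = -6)
k(X) = ¼
O(n) = n (O(n) = n + 0 = n)
N(l, G) = G/3
t + (k(-3) + 84)*N(Z, 2 - 2) = -101352 + (¼ + 84)*((2 - 2)/3) = -101352 + 337*((⅓)*0)/4 = -101352 + (337/4)*0 = -101352 + 0 = -101352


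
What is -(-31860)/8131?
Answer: 31860/8131 ≈ 3.9183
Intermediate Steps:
-(-31860)/8131 = -6*(-5310/8131) = 31860/8131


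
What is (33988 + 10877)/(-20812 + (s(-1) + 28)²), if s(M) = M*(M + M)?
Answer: -44865/19912 ≈ -2.2532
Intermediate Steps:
s(M) = 2*M² (s(M) = M*(2*M) = 2*M²)
(33988 + 10877)/(-20812 + (s(-1) + 28)²) = (33988 + 10877)/(-20812 + (2*(-1)² + 28)²) = 44865/(-20812 + (2*1 + 28)²) = 44865/(-20812 + (2 + 28)²) = 44865/(-20812 + 30²) = 44865/(-20812 + 900) = 44865/(-19912) = 44865*(-1/19912) = -44865/19912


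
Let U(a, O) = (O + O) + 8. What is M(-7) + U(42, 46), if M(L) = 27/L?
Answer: 673/7 ≈ 96.143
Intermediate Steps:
U(a, O) = 8 + 2*O (U(a, O) = 2*O + 8 = 8 + 2*O)
M(-7) + U(42, 46) = 27/(-7) + (8 + 2*46) = 27*(-⅐) + (8 + 92) = -27/7 + 100 = 673/7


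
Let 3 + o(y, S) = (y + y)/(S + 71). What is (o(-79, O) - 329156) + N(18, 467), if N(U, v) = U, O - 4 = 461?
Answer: -88209867/268 ≈ -3.2914e+5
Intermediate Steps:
O = 465 (O = 4 + 461 = 465)
o(y, S) = -3 + 2*y/(71 + S) (o(y, S) = -3 + (y + y)/(S + 71) = -3 + (2*y)/(71 + S) = -3 + 2*y/(71 + S))
(o(-79, O) - 329156) + N(18, 467) = ((-213 - 3*465 + 2*(-79))/(71 + 465) - 329156) + 18 = ((-213 - 1395 - 158)/536 - 329156) + 18 = ((1/536)*(-1766) - 329156) + 18 = (-883/268 - 329156) + 18 = -88214691/268 + 18 = -88209867/268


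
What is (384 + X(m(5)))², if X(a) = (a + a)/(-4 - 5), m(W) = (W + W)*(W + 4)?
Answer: 132496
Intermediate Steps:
m(W) = 2*W*(4 + W) (m(W) = (2*W)*(4 + W) = 2*W*(4 + W))
X(a) = -2*a/9 (X(a) = (2*a)/(-9) = (2*a)*(-⅑) = -2*a/9)
(384 + X(m(5)))² = (384 - 4*5*(4 + 5)/9)² = (384 - 4*5*9/9)² = (384 - 2/9*90)² = (384 - 20)² = 364² = 132496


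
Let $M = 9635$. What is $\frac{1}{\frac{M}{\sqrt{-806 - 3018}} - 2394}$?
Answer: $- \frac{9154656}{22009079689} + \frac{38540 i \sqrt{239}}{22009079689} \approx -0.00041595 + 2.7071 \cdot 10^{-5} i$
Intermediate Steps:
$\frac{1}{\frac{M}{\sqrt{-806 - 3018}} - 2394} = \frac{1}{\frac{9635}{\sqrt{-806 - 3018}} - 2394} = \frac{1}{\frac{9635}{\sqrt{-3824}} - 2394} = \frac{1}{\frac{9635}{4 i \sqrt{239}} - 2394} = \frac{1}{9635 \left(- \frac{i \sqrt{239}}{956}\right) - 2394} = \frac{1}{- \frac{9635 i \sqrt{239}}{956} - 2394} = \frac{1}{-2394 - \frac{9635 i \sqrt{239}}{956}}$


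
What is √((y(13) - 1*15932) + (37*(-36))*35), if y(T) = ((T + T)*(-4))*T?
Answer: 4*I*√3994 ≈ 252.79*I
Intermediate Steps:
y(T) = -8*T² (y(T) = ((2*T)*(-4))*T = (-8*T)*T = -8*T²)
√((y(13) - 1*15932) + (37*(-36))*35) = √((-8*13² - 1*15932) + (37*(-36))*35) = √((-8*169 - 15932) - 1332*35) = √((-1352 - 15932) - 46620) = √(-17284 - 46620) = √(-63904) = 4*I*√3994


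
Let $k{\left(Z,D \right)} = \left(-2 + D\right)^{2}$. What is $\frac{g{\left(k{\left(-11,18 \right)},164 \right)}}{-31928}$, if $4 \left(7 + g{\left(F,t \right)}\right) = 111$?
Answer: $- \frac{83}{127712} \approx -0.0006499$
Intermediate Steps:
$g{\left(F,t \right)} = \frac{83}{4}$ ($g{\left(F,t \right)} = -7 + \frac{1}{4} \cdot 111 = -7 + \frac{111}{4} = \frac{83}{4}$)
$\frac{g{\left(k{\left(-11,18 \right)},164 \right)}}{-31928} = \frac{83}{4 \left(-31928\right)} = \frac{83}{4} \left(- \frac{1}{31928}\right) = - \frac{83}{127712}$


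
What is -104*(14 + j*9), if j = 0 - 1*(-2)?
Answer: -3328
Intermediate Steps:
j = 2 (j = 0 + 2 = 2)
-104*(14 + j*9) = -104*(14 + 2*9) = -104*(14 + 18) = -104*32 = -3328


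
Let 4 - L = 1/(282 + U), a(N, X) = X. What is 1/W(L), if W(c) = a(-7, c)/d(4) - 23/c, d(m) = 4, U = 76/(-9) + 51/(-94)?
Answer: -106595658035/506988760439 ≈ -0.21025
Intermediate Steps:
U = -7603/846 (U = 76*(-1/9) + 51*(-1/94) = -76/9 - 51/94 = -7603/846 ≈ -8.9870)
L = 923030/230969 (L = 4 - 1/(282 - 7603/846) = 4 - 1/230969/846 = 4 - 1*846/230969 = 4 - 846/230969 = 923030/230969 ≈ 3.9963)
W(c) = -23/c + c/4 (W(c) = c/4 - 23/c = -23/c + c/4)
1/W(L) = 1/(-23/923030/230969 + (1/4)*(923030/230969)) = 1/(-23*230969/923030 + 461515/461938) = 1/(-5312287/923030 + 461515/461938) = 1/(-506988760439/106595658035) = -106595658035/506988760439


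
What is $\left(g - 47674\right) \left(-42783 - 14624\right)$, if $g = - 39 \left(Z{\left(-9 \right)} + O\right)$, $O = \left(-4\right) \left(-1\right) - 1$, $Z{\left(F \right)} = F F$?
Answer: $2924886650$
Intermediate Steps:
$Z{\left(F \right)} = F^{2}$
$O = 3$ ($O = 4 - 1 = 3$)
$g = -3276$ ($g = - 39 \left(\left(-9\right)^{2} + 3\right) = - 39 \left(81 + 3\right) = \left(-39\right) 84 = -3276$)
$\left(g - 47674\right) \left(-42783 - 14624\right) = \left(-3276 - 47674\right) \left(-42783 - 14624\right) = \left(-50950\right) \left(-57407\right) = 2924886650$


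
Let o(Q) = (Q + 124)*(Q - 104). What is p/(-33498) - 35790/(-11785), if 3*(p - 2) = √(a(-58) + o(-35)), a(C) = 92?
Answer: 119886985/39477393 - I*√12279/100494 ≈ 3.0368 - 0.0011027*I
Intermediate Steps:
o(Q) = (-104 + Q)*(124 + Q) (o(Q) = (124 + Q)*(-104 + Q) = (-104 + Q)*(124 + Q))
p = 2 + I*√12279/3 (p = 2 + √(92 + (-12896 + (-35)² + 20*(-35)))/3 = 2 + √(92 + (-12896 + 1225 - 700))/3 = 2 + √(92 - 12371)/3 = 2 + √(-12279)/3 = 2 + (I*√12279)/3 = 2 + I*√12279/3 ≈ 2.0 + 36.937*I)
p/(-33498) - 35790/(-11785) = (2 + I*√12279/3)/(-33498) - 35790/(-11785) = (2 + I*√12279/3)*(-1/33498) - 35790*(-1/11785) = (-1/16749 - I*√12279/100494) + 7158/2357 = 119886985/39477393 - I*√12279/100494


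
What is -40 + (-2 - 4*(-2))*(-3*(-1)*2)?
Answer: -4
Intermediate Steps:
-40 + (-2 - 4*(-2))*(-3*(-1)*2) = -40 + (-2 + 8)*(3*2) = -40 + 6*6 = -40 + 36 = -4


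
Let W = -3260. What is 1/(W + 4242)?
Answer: 1/982 ≈ 0.0010183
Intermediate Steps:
1/(W + 4242) = 1/(-3260 + 4242) = 1/982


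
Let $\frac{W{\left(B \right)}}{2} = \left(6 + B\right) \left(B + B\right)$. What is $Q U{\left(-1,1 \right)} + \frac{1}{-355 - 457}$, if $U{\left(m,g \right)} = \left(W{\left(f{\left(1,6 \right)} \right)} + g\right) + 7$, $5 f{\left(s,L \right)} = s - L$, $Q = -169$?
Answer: $\frac{1646735}{812} \approx 2028.0$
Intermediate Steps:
$f{\left(s,L \right)} = - \frac{L}{5} + \frac{s}{5}$ ($f{\left(s,L \right)} = \frac{s - L}{5} = - \frac{L}{5} + \frac{s}{5}$)
$W{\left(B \right)} = 4 B \left(6 + B\right)$ ($W{\left(B \right)} = 2 \left(6 + B\right) \left(B + B\right) = 2 \left(6 + B\right) 2 B = 2 \cdot 2 B \left(6 + B\right) = 4 B \left(6 + B\right)$)
$U{\left(m,g \right)} = -13 + g$ ($U{\left(m,g \right)} = \left(4 \left(\left(- \frac{1}{5}\right) 6 + \frac{1}{5} \cdot 1\right) \left(6 + \left(\left(- \frac{1}{5}\right) 6 + \frac{1}{5} \cdot 1\right)\right) + g\right) + 7 = \left(4 \left(- \frac{6}{5} + \frac{1}{5}\right) \left(6 + \left(- \frac{6}{5} + \frac{1}{5}\right)\right) + g\right) + 7 = \left(4 \left(-1\right) \left(6 - 1\right) + g\right) + 7 = \left(4 \left(-1\right) 5 + g\right) + 7 = \left(-20 + g\right) + 7 = -13 + g$)
$Q U{\left(-1,1 \right)} + \frac{1}{-355 - 457} = - 169 \left(-13 + 1\right) + \frac{1}{-355 - 457} = \left(-169\right) \left(-12\right) + \frac{1}{-812} = 2028 - \frac{1}{812} = \frac{1646735}{812}$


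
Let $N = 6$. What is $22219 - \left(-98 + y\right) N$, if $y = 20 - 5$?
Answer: $22717$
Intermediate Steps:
$y = 15$ ($y = 20 - 5 = 15$)
$22219 - \left(-98 + y\right) N = 22219 - \left(-98 + 15\right) 6 = 22219 - \left(-83\right) 6 = 22219 - -498 = 22219 + 498 = 22717$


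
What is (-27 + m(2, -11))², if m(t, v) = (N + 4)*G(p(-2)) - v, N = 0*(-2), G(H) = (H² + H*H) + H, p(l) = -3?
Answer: 1936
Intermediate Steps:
G(H) = H + 2*H² (G(H) = (H² + H²) + H = 2*H² + H = H + 2*H²)
N = 0
m(t, v) = 60 - v (m(t, v) = (0 + 4)*(-3*(1 + 2*(-3))) - v = 4*(-3*(1 - 6)) - v = 4*(-3*(-5)) - v = 4*15 - v = 60 - v)
(-27 + m(2, -11))² = (-27 + (60 - 1*(-11)))² = (-27 + (60 + 11))² = (-27 + 71)² = 44² = 1936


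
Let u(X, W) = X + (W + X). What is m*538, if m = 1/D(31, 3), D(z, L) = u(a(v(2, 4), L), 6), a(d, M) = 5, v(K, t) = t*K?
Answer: 269/8 ≈ 33.625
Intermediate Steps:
v(K, t) = K*t
u(X, W) = W + 2*X
D(z, L) = 16 (D(z, L) = 6 + 2*5 = 6 + 10 = 16)
m = 1/16 ≈ 0.062500
m*538 = (1/16)*538 = 269/8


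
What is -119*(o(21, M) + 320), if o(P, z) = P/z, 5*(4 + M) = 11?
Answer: -110075/3 ≈ -36692.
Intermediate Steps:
M = -9/5 (M = -4 + (⅕)*11 = -4 + 11/5 = -9/5 ≈ -1.8000)
-119*(o(21, M) + 320) = -119*(21/(-9/5) + 320) = -119*(21*(-5/9) + 320) = -119*(-35/3 + 320) = -119*925/3 = -110075/3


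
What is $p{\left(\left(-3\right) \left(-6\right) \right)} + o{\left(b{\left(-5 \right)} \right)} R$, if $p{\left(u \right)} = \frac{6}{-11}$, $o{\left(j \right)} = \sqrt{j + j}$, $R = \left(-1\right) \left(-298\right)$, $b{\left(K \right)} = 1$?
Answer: $- \frac{6}{11} + 298 \sqrt{2} \approx 420.89$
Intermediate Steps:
$R = 298$
$o{\left(j \right)} = \sqrt{2} \sqrt{j}$ ($o{\left(j \right)} = \sqrt{2 j} = \sqrt{2} \sqrt{j}$)
$p{\left(u \right)} = - \frac{6}{11}$ ($p{\left(u \right)} = 6 \left(- \frac{1}{11}\right) = - \frac{6}{11}$)
$p{\left(\left(-3\right) \left(-6\right) \right)} + o{\left(b{\left(-5 \right)} \right)} R = - \frac{6}{11} + \sqrt{2} \sqrt{1} \cdot 298 = - \frac{6}{11} + \sqrt{2} \cdot 1 \cdot 298 = - \frac{6}{11} + \sqrt{2} \cdot 298 = - \frac{6}{11} + 298 \sqrt{2}$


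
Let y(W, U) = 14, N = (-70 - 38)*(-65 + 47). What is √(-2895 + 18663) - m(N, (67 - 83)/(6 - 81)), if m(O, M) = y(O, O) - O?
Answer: 1930 + 6*√438 ≈ 2055.6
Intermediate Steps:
N = 1944 (N = -108*(-18) = 1944)
m(O, M) = 14 - O
√(-2895 + 18663) - m(N, (67 - 83)/(6 - 81)) = √(-2895 + 18663) - (14 - 1*1944) = √15768 - (14 - 1944) = 6*√438 - 1*(-1930) = 6*√438 + 1930 = 1930 + 6*√438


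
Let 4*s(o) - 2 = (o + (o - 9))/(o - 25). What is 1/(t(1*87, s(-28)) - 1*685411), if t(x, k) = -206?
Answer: -1/685617 ≈ -1.4585e-6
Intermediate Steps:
s(o) = ½ + (-9 + 2*o)/(4*(-25 + o)) (s(o) = ½ + ((o + (o - 9))/(o - 25))/4 = ½ + ((o + (-9 + o))/(-25 + o))/4 = ½ + ((-9 + 2*o)/(-25 + o))/4 = ½ + (-9 + 2*o)/(4*(-25 + o)))
1/(t(1*87, s(-28)) - 1*685411) = 1/(-206 - 1*685411) = 1/(-206 - 685411) = 1/(-685617) = -1/685617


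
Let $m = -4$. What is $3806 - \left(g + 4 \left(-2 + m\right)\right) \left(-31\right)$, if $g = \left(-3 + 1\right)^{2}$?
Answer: $3186$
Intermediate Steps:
$g = 4$ ($g = \left(-2\right)^{2} = 4$)
$3806 - \left(g + 4 \left(-2 + m\right)\right) \left(-31\right) = 3806 - \left(4 + 4 \left(-2 - 4\right)\right) \left(-31\right) = 3806 - \left(4 + 4 \left(-6\right)\right) \left(-31\right) = 3806 - \left(4 - 24\right) \left(-31\right) = 3806 - \left(-20\right) \left(-31\right) = 3806 - 620 = 3186$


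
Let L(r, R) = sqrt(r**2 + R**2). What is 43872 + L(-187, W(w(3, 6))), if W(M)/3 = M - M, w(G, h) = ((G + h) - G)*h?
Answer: 44059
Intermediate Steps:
w(G, h) = h**2 (w(G, h) = h*h = h**2)
W(M) = 0 (W(M) = 3*(M - M) = 3*0 = 0)
L(r, R) = sqrt(R**2 + r**2)
43872 + L(-187, W(w(3, 6))) = 43872 + sqrt(0**2 + (-187)**2) = 43872 + sqrt(0 + 34969) = 43872 + sqrt(34969) = 43872 + 187 = 44059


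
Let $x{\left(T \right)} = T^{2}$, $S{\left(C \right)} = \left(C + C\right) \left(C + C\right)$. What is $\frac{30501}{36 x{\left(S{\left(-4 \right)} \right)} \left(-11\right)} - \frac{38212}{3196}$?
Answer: $- \frac{1724387683}{143998976} \approx -11.975$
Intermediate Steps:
$S{\left(C \right)} = 4 C^{2}$ ($S{\left(C \right)} = 2 C 2 C = 4 C^{2}$)
$\frac{30501}{36 x{\left(S{\left(-4 \right)} \right)} \left(-11\right)} - \frac{38212}{3196} = \frac{30501}{36 \left(4 \left(-4\right)^{2}\right)^{2} \left(-11\right)} - \frac{38212}{3196} = \frac{30501}{36 \left(4 \cdot 16\right)^{2} \left(-11\right)} - \frac{9553}{799} = \frac{30501}{36 \cdot 64^{2} \left(-11\right)} - \frac{9553}{799} = \frac{30501}{36 \cdot 4096 \left(-11\right)} - \frac{9553}{799} = \frac{30501}{147456 \left(-11\right)} - \frac{9553}{799} = \frac{30501}{-1622016} - \frac{9553}{799} = 30501 \left(- \frac{1}{1622016}\right) - \frac{9553}{799} = - \frac{3389}{180224} - \frac{9553}{799} = - \frac{1724387683}{143998976}$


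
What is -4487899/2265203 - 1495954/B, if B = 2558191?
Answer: -14869542319371/5794821927773 ≈ -2.5660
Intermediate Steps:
-4487899/2265203 - 1495954/B = -4487899/2265203 - 1495954/2558191 = -14869542319371/5794821927773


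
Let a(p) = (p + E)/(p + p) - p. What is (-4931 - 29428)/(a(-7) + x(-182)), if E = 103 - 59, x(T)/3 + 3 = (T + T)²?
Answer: -37002/428059 ≈ -0.086441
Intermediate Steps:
x(T) = -9 + 12*T² (x(T) = -9 + 3*(T + T)² = -9 + 3*(2*T)² = -9 + 3*(4*T²) = -9 + 12*T²)
E = 44
a(p) = -p + (44 + p)/(2*p) (a(p) = (p + 44)/(p + p) - p = (44 + p)/((2*p)) - p = (44 + p)*(1/(2*p)) - p = (44 + p)/(2*p) - p = -p + (44 + p)/(2*p))
(-4931 - 29428)/(a(-7) + x(-182)) = (-4931 - 29428)/((½ - 1*(-7) + 22/(-7)) + (-9 + 12*(-182)²)) = -34359/((½ + 7 + 22*(-⅐)) + (-9 + 12*33124)) = -34359/((½ + 7 - 22/7) + (-9 + 397488)) = -34359/(61/14 + 397479) = -34359/5564767/14 = -34359*14/5564767 = -37002/428059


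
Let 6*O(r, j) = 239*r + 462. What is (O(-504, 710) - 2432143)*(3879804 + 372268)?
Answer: -10426684338224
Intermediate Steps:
O(r, j) = 77 + 239*r/6 (O(r, j) = (239*r + 462)/6 = (462 + 239*r)/6 = 77 + 239*r/6)
(O(-504, 710) - 2432143)*(3879804 + 372268) = ((77 + (239/6)*(-504)) - 2432143)*(3879804 + 372268) = ((77 - 20076) - 2432143)*4252072 = (-19999 - 2432143)*4252072 = -2452142*4252072 = -10426684338224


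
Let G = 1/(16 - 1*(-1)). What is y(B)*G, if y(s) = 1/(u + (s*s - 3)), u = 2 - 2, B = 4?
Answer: 1/221 ≈ 0.0045249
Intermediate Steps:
u = 0
y(s) = 1/(-3 + s²) (y(s) = 1/(0 + (s*s - 3)) = 1/(0 + (s² - 3)) = 1/(0 + (-3 + s²)) = 1/(-3 + s²))
G = 1/17 (G = 1/(16 + 1) = 1/17 ≈ 0.058824)
y(B)*G = (1/17)/(-3 + 4²) = (1/17)/(-3 + 16) = (1/17)/13 = (1/13)*(1/17) = 1/221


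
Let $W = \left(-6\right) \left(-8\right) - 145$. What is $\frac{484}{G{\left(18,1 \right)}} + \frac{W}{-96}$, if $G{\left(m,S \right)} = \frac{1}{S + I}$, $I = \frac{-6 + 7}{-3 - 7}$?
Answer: $\frac{209573}{480} \approx 436.61$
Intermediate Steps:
$W = -97$ ($W = 48 - 145 = -97$)
$I = - \frac{1}{10}$ ($I = 1 \frac{1}{-10} = 1 \left(- \frac{1}{10}\right) = - \frac{1}{10} \approx -0.1$)
$G{\left(m,S \right)} = \frac{1}{- \frac{1}{10} + S}$ ($G{\left(m,S \right)} = \frac{1}{S - \frac{1}{10}} = \frac{1}{- \frac{1}{10} + S}$)
$\frac{484}{G{\left(18,1 \right)}} + \frac{W}{-96} = \frac{484}{10 \frac{1}{-1 + 10 \cdot 1}} - \frac{97}{-96} = \frac{484}{10 \frac{1}{-1 + 10}} - - \frac{97}{96} = \frac{484}{10 \cdot \frac{1}{9}} + \frac{97}{96} = \frac{484}{\frac{10}{9}} + \frac{97}{96} = 484 \cdot \frac{9}{10} + \frac{97}{96} = \frac{2178}{5} + \frac{97}{96} = \frac{209573}{480}$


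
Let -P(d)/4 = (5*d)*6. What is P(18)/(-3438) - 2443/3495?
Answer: -47213/667545 ≈ -0.070726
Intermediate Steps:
P(d) = -120*d (P(d) = -4*5*d*6 = -120*d)
P(18)/(-3438) - 2443/3495 = -120*18/(-3438) - 2443/3495 = -2160*(-1/3438) - 2443*1/3495 = 120/191 - 2443/3495 = -47213/667545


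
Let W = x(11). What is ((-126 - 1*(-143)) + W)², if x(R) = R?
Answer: 784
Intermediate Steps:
W = 11
((-126 - 1*(-143)) + W)² = ((-126 - 1*(-143)) + 11)² = ((-126 + 143) + 11)² = (17 + 11)² = 28² = 784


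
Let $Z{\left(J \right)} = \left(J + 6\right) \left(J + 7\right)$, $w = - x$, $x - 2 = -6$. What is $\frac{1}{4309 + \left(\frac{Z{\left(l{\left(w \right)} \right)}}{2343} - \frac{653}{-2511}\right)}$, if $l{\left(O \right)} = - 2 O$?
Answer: $\frac{1961091}{8450852786} \approx 0.00023206$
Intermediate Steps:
$x = -4$ ($x = 2 - 6 = -4$)
$w = 4$ ($w = \left(-1\right) \left(-4\right) = 4$)
$Z{\left(J \right)} = \left(6 + J\right) \left(7 + J\right)$
$\frac{1}{4309 + \left(\frac{Z{\left(l{\left(w \right)} \right)}}{2343} - \frac{653}{-2511}\right)} = \frac{1}{4309 + \left(\frac{42 + \left(\left(-2\right) 4\right)^{2} + 13 \left(\left(-2\right) 4\right)}{2343} - \frac{653}{-2511}\right)} = \frac{1}{4309 + \left(\left(42 + \left(-8\right)^{2} + 13 \left(-8\right)\right) \frac{1}{2343} - - \frac{653}{2511}\right)} = \frac{1}{4309 + \left(\left(42 + 64 - 104\right) \frac{1}{2343} + \frac{653}{2511}\right)} = \frac{1}{4309 + \left(2 \cdot \frac{1}{2343} + \frac{653}{2511}\right)} = \frac{1}{4309 + \left(\frac{2}{2343} + \frac{653}{2511}\right)} = \frac{1}{4309 + \frac{511667}{1961091}} = \frac{1}{\frac{8450852786}{1961091}} = \frac{1961091}{8450852786}$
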